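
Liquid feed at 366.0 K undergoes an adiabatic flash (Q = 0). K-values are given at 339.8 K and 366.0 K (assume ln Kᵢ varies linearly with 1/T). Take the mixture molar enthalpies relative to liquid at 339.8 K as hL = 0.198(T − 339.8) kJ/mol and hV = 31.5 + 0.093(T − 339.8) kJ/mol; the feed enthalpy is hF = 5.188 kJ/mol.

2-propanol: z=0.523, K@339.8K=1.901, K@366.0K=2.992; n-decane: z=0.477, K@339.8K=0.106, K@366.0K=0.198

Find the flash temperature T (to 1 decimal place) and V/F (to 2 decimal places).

Adiabatic flash: solve Rachford–Rice at each trial T, then check hF = ψ·hV(T) + (1−ψ)·hL(T).
  T = 339.8 K: K = (1.901, 0.106), RR gives ψ = 0.056, H_out = 1.751 kJ/mol
  T = 366.0 K: K = (2.992, 0.198), RR gives ψ = 0.413, H_out = 17.051 kJ/mol
  T = 352.9 K: K = (2.405, 0.147), RR gives ψ = 0.273, H_out = 10.828 kJ/mol
  T = 346.4 K: K = (2.145, 0.125), RR gives ψ = 0.181, H_out = 6.889 kJ/mol
  T = 343.1 K: K = (2.020, 0.115), RR gives ψ = 0.124, H_out = 4.507 kJ/mol
  T = 344.8 K: K = (2.084, 0.120), RR gives ψ = 0.154, H_out = 5.774 kJ/mol
Linear interpolation between T = 343.1 (H_out = 4.507) and T = 344.8 (H_out = 5.774) on hF = 5.188 gives T ≈ 344.0 K, at which ψ = 0.14.

T = 344.0 K, V/F = 0.14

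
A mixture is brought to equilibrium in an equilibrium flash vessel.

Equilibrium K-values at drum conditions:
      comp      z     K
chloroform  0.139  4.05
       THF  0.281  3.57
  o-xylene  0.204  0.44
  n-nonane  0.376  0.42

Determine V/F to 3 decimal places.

Material balance + equilibrium reduce to Σ zᵢ(Kᵢ−1)/(1+V/F(Kᵢ−1)) = 0.
Check two-phase: ΣzᵢKᵢ = 1.814 > 1 and Σzᵢ/Kᵢ = 1.472 > 1, so g(0) = 0.814 > 0 and g(1) = -0.472 < 0.
Iterate (Newton) starting at V/F = 0.5:
  V/F = 0.500: g = 0.0181, g' = -0.933 → V/F = 0.519
  V/F = 0.519: g = 0.0001, g' = -0.920 → V/F = 0.520
Converged at V/F = 0.520.

V/F = 0.520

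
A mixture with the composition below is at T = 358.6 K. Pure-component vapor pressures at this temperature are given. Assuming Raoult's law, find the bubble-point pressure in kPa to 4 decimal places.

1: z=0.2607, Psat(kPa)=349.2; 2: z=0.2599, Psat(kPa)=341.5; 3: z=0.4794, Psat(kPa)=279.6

At the bubble point ψ → 0, so ΣzᵢKᵢ = 1 with Kᵢ = Pᵢˢᵃᵗ/P ⇒ P = ΣzᵢPᵢˢᵃᵗ.
P = 0.2607·349.2 + 0.2599·341.5 + 0.4794·279.6 = 313.8325 kPa

Pbub = 313.8325 kPa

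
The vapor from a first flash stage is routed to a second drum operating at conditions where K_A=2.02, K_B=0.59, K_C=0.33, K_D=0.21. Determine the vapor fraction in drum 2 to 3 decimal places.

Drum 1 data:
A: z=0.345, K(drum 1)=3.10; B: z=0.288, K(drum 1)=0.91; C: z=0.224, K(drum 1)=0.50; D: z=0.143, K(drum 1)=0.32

V/F (drum 2) = 0.399

Drum 1:
Let ψ₁ = V/F and solve Σ zᵢ(Kᵢ−1)/(1+ψ₁(Kᵢ−1)) = 0.
Check two-phase: ΣzᵢKᵢ = 1.489 > 1 and Σzᵢ/Kᵢ = 1.323 > 1, so g(0) = 0.489 > 0 and g(1) = -0.323 < 0.
Iterate (Newton) starting at ψ₁ = 0.5:
  ψ₁ = 0.500: g = 0.0296, g' = -0.616 → ψ₁ = 0.548
  ψ₁ = 0.548: g = 0.0003, g' = -0.606 → ψ₁ = 0.549
Converged at ψ₁ = 0.549.
Drum-1 compositions:
  A: x = 0.160, y = 0.497
  B: x = 0.303, y = 0.276
  C: x = 0.309, y = 0.154
  D: x = 0.228, y = 0.073
Drum-2 feed = drum-1 vapor: z₂ = (0.4970, 0.2757, 0.1543, 0.0730).
Drum 2:
Rachford–Rice: g(ψ₂) = Σ zᵢ(Kᵢ−1)/(1+ψ₂(Kᵢ−1)) = 0.
Feasibility: ΣzᵢKᵢ = 1.233, Σzᵢ/Kᵢ = 1.528 — both > 1, two phases present.
Newton–Raphson from ψ₂ = 0.6:
  ψ₂ = 0.600: g = -0.1179, g' = -0.639 → ψ₂ = 0.415
  ψ₂ = 0.415: g = -0.0092, g' = -0.556 → ψ₂ = 0.399
Converged at ψ₂ = 0.399.
  A: x = 0.353, y = 0.714
  B: x = 0.330, y = 0.194
  C: x = 0.211, y = 0.069
  D: x = 0.107, y = 0.022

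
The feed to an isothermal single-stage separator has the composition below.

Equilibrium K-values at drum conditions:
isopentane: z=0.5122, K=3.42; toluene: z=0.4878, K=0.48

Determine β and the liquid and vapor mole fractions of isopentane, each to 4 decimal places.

Rachford–Rice: g(β) = Σ zᵢ(Kᵢ−1)/(1+β(Kᵢ−1)) = 0.
Check two-phase: ΣzᵢKᵢ = 1.9859 > 1 and Σzᵢ/Kᵢ = 1.1660 > 1, so g(0) = 0.9859 > 0 and g(1) = -0.1660 < 0.
Binary case is linear: z₁(K₁−1)(1+β(K₂−1)) + z₂(K₂−1)(1+β(K₁−1)) = 0
⇒ β = [z₁(K₁−1)+z₂(K₂−1)] / [−(K₁−1)(K₂−1)] = 0.98587/1.25840 = 0.7834
Compositions from xᵢ = zᵢ/(1+β(Kᵢ−1)), yᵢ = Kᵢxᵢ:
  isopentane: x = 0.1769, y = 0.6049
  toluene: x = 0.8231, y = 0.3951

β = 0.7834, x_isopentane = 0.1769, y_isopentane = 0.6049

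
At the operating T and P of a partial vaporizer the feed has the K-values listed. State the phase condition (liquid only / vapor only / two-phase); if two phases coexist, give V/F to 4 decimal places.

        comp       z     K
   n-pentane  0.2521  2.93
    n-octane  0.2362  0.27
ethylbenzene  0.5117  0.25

liquid only

ΣzᵢKᵢ = 0.9304; Σzᵢ/Kᵢ = 3.0077.
Since ΣzᵢKᵢ < 1 the mixture is below its bubble point — single liquid phase.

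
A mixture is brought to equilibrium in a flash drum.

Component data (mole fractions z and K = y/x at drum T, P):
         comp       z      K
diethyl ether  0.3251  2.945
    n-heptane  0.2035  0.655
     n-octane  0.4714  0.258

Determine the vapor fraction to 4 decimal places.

Material balance + equilibrium reduce to Σ zᵢ(Kᵢ−1)/(1+ψ(Kᵢ−1)) = 0.
Feasibility: ΣzᵢKᵢ = 1.2123, Σzᵢ/Kᵢ = 2.2482 — both > 1, two phases present.
Iterate (Newton) starting at ψ = 0.5:
  ψ = 0.5000: g = -0.32036, g' = -1.0075 → ψ = 0.1820
  ψ = 0.1820: g = -0.01231, g' = -1.0453 → ψ = 0.1702
  ψ = 0.1702: g = 0.00009, g' = -1.0615 → ψ = 0.1703
Converged at ψ = 0.1703.

ψ = 0.1703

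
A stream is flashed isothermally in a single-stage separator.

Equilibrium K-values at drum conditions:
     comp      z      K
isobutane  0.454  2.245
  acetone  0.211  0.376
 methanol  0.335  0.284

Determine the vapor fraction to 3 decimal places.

ψ = 0.228

Material balance + equilibrium reduce to Σ zᵢ(Kᵢ−1)/(1+ψ(Kᵢ−1)) = 0.
g(0) = ΣzᵢKᵢ − 1 = 0.194 and g(1) = 1 − Σzᵢ/Kᵢ = -0.943, so a root lies in (0, 1).
Iterate (Newton) starting at ψ = 0.5:
  ψ = 0.500: g = -0.2166, g' = -0.858 → ψ = 0.247
  ψ = 0.247: g = -0.0151, g' = -0.780 → ψ = 0.228
Converged at ψ = 0.228.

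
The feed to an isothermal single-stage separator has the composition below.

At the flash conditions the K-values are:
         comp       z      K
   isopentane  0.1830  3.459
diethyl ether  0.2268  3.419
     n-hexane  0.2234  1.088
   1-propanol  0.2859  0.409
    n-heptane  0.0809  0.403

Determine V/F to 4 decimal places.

Material balance + equilibrium reduce to Σ zᵢ(Kᵢ−1)/(1+V/F(Kᵢ−1)) = 0.
g(0) = ΣzᵢKᵢ − 1 = 0.8010 and g(1) = 1 − Σzᵢ/Kᵢ = -0.2243, so a root lies in (0, 1).
Iterate (Newton) starting at V/F = 0.34:
  V/F = 0.3400: g = 0.29316, g' = -0.9312 → V/F = 0.6548
  V/F = 0.6548: g = 0.04838, g' = -0.7062 → V/F = 0.7233
  V/F = 0.7233: g = -0.00017, g' = -0.7143 → V/F = 0.7231
Converged at V/F = 0.7231.

V/F = 0.7231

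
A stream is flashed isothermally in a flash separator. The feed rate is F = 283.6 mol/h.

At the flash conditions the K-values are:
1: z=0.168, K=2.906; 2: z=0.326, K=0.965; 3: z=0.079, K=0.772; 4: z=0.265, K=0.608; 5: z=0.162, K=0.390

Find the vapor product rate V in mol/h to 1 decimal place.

Material balance + equilibrium reduce to Σ zᵢ(Kᵢ−1)/(1+ψ(Kᵢ−1)) = 0.
Check two-phase: ΣzᵢKᵢ = 1.088 > 1 and Σzᵢ/Kᵢ = 1.349 > 1, so g(0) = 0.088 > 0 and g(1) = -0.349 < 0.
Iterate (Newton) starting at ψ = 0.5:
  ψ = 0.500: g = -0.1394, g' = -0.353 → ψ = 0.106
  ψ = 0.106: g = 0.0226, g' = -0.541 → ψ = 0.148
  ψ = 0.148: g = 0.0010, g' = -0.495 → ψ = 0.149
Converged at ψ = 0.149.
Then V = ψ·F = 0.1495·283.6 = 42.4 mol/h and L = F − V = 241.2 mol/h.

V = 42.4 mol/h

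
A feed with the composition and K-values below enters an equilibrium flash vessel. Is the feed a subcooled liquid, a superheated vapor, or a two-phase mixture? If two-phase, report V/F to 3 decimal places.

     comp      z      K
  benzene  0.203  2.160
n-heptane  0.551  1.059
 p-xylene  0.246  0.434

ΣzᵢKᵢ = 1.129; Σzᵢ/Kᵢ = 1.181.
Both exceed 1, so a two-phase solution exists.
Rachford–Rice: g(ψ) = Σ zᵢ(Kᵢ−1)/(1+ψ(Kᵢ−1)) = 0.
Newton–Raphson from ψ = 0.5:
  ψ = 0.500: g = -0.0136, g' = -0.265 → ψ = 0.449
  ψ = 0.449: g = -0.0001, g' = -0.262 → ψ = 0.448
Converged at ψ = 0.448.

two-phase, V/F = 0.448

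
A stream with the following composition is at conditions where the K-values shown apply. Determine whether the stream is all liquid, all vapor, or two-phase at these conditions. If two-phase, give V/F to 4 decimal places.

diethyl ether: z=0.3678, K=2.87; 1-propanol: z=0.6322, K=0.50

ΣzᵢKᵢ = 1.3717; Σzᵢ/Kᵢ = 1.3926.
Both exceed 1, so a two-phase solution exists.
Rachford–Rice: g(ψ) = Σ zᵢ(Kᵢ−1)/(1+ψ(Kᵢ−1)) = 0.
Newton iteration, ψ⁰ = 0.5:
  ψ = 0.5000: g = -0.06602, g' = -0.6245 → ψ = 0.3943
  ψ = 0.3943: g = 0.00218, g' = -0.6713 → ψ = 0.3975
Converged at ψ = 0.3975.

two-phase, V/F = 0.3975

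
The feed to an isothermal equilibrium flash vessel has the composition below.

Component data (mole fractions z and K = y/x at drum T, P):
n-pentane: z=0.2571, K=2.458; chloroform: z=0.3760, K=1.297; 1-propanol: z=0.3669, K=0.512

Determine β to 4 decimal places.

β = 0.7168

Material balance + equilibrium reduce to Σ zᵢ(Kᵢ−1)/(1+β(Kᵢ−1)) = 0.
Check two-phase: ΣzᵢKᵢ = 1.3075 > 1 and Σzᵢ/Kᵢ = 1.1111 > 1, so g(0) = 0.3075 > 0 and g(1) = -0.1111 < 0.
Iterate (Newton) starting at β = 0.59:
  β = 0.5900: g = 0.04509, g' = -0.3543 → β = 0.7173
  β = 0.7173: g = -0.00018, g' = -0.3599 → β = 0.7168
Converged at β = 0.7168.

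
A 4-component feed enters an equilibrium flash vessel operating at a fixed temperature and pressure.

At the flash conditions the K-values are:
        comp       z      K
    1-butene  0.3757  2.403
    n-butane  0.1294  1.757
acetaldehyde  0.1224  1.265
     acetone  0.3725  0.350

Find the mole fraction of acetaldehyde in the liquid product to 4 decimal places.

Material balance + equilibrium reduce to Σ zᵢ(Kᵢ−1)/(1+ψ(Kᵢ−1)) = 0.
Check two-phase: ΣzᵢKᵢ = 1.4154 > 1 and Σzᵢ/Kᵢ = 1.3910 > 1, so g(0) = 0.4154 > 0 and g(1) = -0.3910 < 0.
Iterate (Newton) starting at ψ = 0.31:
  ψ = 0.3100: g = 0.17343, g' = -0.6620 → ψ = 0.5720
  ψ = 0.5720: g = 0.00354, g' = -0.6690 → ψ = 0.5773
Converged at ψ = 0.5773.
Compositions from xᵢ = zᵢ/(1+ψ(Kᵢ−1)), yᵢ = Kᵢxᵢ:
  1-butene: x = 0.2076, y = 0.4988
  n-butane: x = 0.0900, y = 0.1582
  acetaldehyde: x = 0.1062, y = 0.1343
  acetone: x = 0.5962, y = 0.2087

x_acetaldehyde = 0.1062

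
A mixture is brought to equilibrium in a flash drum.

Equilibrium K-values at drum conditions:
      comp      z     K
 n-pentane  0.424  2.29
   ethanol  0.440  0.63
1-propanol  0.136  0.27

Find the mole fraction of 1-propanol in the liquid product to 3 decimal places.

x_1-propanol = 0.204

Rachford–Rice: g(ψ) = Σ zᵢ(Kᵢ−1)/(1+ψ(Kᵢ−1)) = 0.
g(0) = ΣzᵢKᵢ − 1 = 0.285 and g(1) = 1 − Σzᵢ/Kᵢ = -0.387, so a root lies in (0, 1).
Newton–Raphson from ψ = 0.5:
  ψ = 0.500: g = -0.0236, g' = -0.531 → ψ = 0.456
  ψ = 0.456: g = -0.0000, g' = -0.530 → ψ = 0.455
Converged at ψ = 0.455.
Compositions from xᵢ = zᵢ/(1+ψ(Kᵢ−1)), yᵢ = Kᵢxᵢ:
  n-pentane: x = 0.267, y = 0.612
  ethanol: x = 0.529, y = 0.333
  1-propanol: x = 0.204, y = 0.055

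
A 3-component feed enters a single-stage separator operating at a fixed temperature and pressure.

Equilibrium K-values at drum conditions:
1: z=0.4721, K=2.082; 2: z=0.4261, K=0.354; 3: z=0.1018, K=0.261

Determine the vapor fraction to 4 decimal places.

Material balance + equilibrium reduce to Σ zᵢ(Kᵢ−1)/(1+ψ(Kᵢ−1)) = 0.
Feasibility: ΣzᵢKᵢ = 1.1603, Σzᵢ/Kᵢ = 1.8205 — both > 1, two phases present.
Iterate (Newton) starting at ψ = 0.5:
  ψ = 0.5000: g = -0.19443, g' = -0.7606 → ψ = 0.2444
  ψ = 0.2444: g = -0.01468, g' = -0.6792 → ψ = 0.2228
Converged at ψ = 0.2228.

ψ = 0.2228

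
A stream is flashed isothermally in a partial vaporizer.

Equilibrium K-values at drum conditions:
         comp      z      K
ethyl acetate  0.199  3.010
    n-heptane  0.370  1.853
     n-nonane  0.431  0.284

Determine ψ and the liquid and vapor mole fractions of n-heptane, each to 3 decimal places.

Newton–Raphson from ψ = 0.62:
  ψ = 0.620: g = -0.1704, g' = -0.989 → ψ = 0.448
  ψ = 0.448: g = -0.0152, g' = -0.842 → ψ = 0.430
Converged at ψ = 0.430.
Compositions from xᵢ = zᵢ/(1+ψ(Kᵢ−1)), yᵢ = Kᵢxᵢ:
  ethyl acetate: x = 0.107, y = 0.321
  n-heptane: x = 0.271, y = 0.502
  n-nonane: x = 0.622, y = 0.177

ψ = 0.430, x_n-heptane = 0.271, y_n-heptane = 0.502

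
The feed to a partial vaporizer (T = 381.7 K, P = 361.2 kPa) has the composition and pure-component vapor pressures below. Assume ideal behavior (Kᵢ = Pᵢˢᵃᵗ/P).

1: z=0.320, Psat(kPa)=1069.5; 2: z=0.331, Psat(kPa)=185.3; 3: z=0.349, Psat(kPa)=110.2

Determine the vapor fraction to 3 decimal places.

Raoult's law: Kᵢ = Pᵢˢᵃᵗ/P = Pᵢˢᵃᵗ/361.2.
  K_1 = 1069.5/361.2 = 2.96096, K_2 = 185.3/361.2 = 0.51301, K_3 = 110.2/361.2 = 0.30509
Material balance + equilibrium reduce to Σ zᵢ(Kᵢ−1)/(1+ψ(Kᵢ−1)) = 0.
Feasibility: ΣzᵢKᵢ = 1.224, Σzᵢ/Kᵢ = 1.897 — both > 1, two phases present.
Newton–Raphson from ψ = 0.39:
  ψ = 0.390: g = -0.1761, g' = -0.832 → ψ = 0.178
  ψ = 0.178: g = 0.0116, g' = -0.989 → ψ = 0.190
Converged at ψ = 0.190.

ψ = 0.190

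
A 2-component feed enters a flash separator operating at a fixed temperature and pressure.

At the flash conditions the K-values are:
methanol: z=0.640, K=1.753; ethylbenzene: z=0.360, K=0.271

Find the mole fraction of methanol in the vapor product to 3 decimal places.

Material balance + equilibrium reduce to Σ zᵢ(Kᵢ−1)/(1+V/F(Kᵢ−1)) = 0.
Check two-phase: ΣzᵢKᵢ = 1.219 > 1 and Σzᵢ/Kᵢ = 1.694 > 1, so g(0) = 0.219 > 0 and g(1) = -0.694 < 0.
Binary case is linear: z₁(K₁−1)(1+V/F(K₂−1)) + z₂(K₂−1)(1+V/F(K₁−1)) = 0
⇒ V/F = [z₁(K₁−1)+z₂(K₂−1)] / [−(K₁−1)(K₂−1)] = 0.2195/0.5489 = 0.400
Compositions from xᵢ = zᵢ/(1+V/F(Kᵢ−1)), yᵢ = Kᵢxᵢ:
  methanol: x = 0.492, y = 0.862
  ethylbenzene: x = 0.508, y = 0.138

y_methanol = 0.862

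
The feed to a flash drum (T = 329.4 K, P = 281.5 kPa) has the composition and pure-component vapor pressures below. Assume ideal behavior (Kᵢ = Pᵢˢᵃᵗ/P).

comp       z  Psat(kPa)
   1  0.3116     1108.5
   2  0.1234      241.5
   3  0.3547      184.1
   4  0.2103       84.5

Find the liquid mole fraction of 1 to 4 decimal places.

x_1 = 0.1309

Raoult's law: Kᵢ = Pᵢˢᵃᵗ/P = Pᵢˢᵃᵗ/281.5.
  K_1 = 1108.5/281.5 = 3.937833, K_2 = 241.5/281.5 = 0.857904, K_3 = 184.1/281.5 = 0.653996, K_4 = 84.5/281.5 = 0.300178
Let ψ = V/F and solve Σ zᵢ(Kᵢ−1)/(1+ψ(Kᵢ−1)) = 0.
g(0) = ΣzᵢKᵢ − 1 = 0.6280 and g(1) = 1 − Σzᵢ/Kᵢ = -0.4659, so a root lies in (0, 1).
Newton iteration, ψ⁰ = 0.5:
  ψ = 0.5000: g = -0.02288, g' = -0.7499 → ψ = 0.4695
  ψ = 0.4695: g = 0.00025, g' = -0.7669 → ψ = 0.4698
Converged at ψ = 0.4698.
Compositions from xᵢ = zᵢ/(1+ψ(Kᵢ−1)), yᵢ = Kᵢxᵢ:
  1: x = 0.1309, y = 0.5155
  2: x = 0.1322, y = 0.1134
  3: x = 0.4235, y = 0.2770
  4: x = 0.3133, y = 0.0940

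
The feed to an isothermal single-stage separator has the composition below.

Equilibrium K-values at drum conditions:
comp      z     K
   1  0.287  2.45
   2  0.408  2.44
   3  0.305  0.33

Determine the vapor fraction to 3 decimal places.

ψ = 0.826

Iterate (Newton) starting at ψ = 0.31:
  ψ = 0.310: g = 0.4354, g' = -0.910 → ψ = 0.789
  ψ = 0.789: g = 0.0360, g' = -0.932 → ψ = 0.827
  ψ = 0.827: g = -0.0011, g' = -0.990 → ψ = 0.826
Converged at ψ = 0.826.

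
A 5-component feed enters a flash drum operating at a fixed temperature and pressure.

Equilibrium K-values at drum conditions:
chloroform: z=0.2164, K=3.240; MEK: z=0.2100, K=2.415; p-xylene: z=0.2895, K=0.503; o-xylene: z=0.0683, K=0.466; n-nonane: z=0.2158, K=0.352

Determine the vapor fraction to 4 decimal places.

ψ = 0.4398

Rachford–Rice: g(ψ) = Σ zᵢ(Kᵢ−1)/(1+ψ(Kᵢ−1)) = 0.
g(0) = ΣzᵢKᵢ − 1 = 0.4617 and g(1) = 1 − Σzᵢ/Kᵢ = -0.4889, so a root lies in (0, 1).
Iterate (Newton) starting at ψ = 0.5:
  ψ = 0.5000: g = -0.04540, g' = -0.7470 → ψ = 0.4392
  ψ = 0.4392: g = 0.00042, g' = -0.7631 → ψ = 0.4398
Converged at ψ = 0.4398.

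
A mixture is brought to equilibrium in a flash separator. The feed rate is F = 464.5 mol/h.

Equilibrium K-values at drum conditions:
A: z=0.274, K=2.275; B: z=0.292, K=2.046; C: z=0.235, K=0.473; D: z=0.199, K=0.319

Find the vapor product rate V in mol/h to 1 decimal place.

Material balance + equilibrium reduce to Σ zᵢ(Kᵢ−1)/(1+V/F(Kᵢ−1)) = 0.
g(0) = ΣzᵢKᵢ − 1 = 0.395 and g(1) = 1 − Σzᵢ/Kᵢ = -0.384, so a root lies in (0, 1).
Newton iteration, V/F⁰ = 0.46:
  V/F = 0.460: g = 0.0656, g' = -0.632 → V/F = 0.564
  V/F = 0.564: g = -0.0008, g' = -0.652 → V/F = 0.563
Converged at V/F = 0.563.
Then V = V/F·F = 0.5626·464.5 = 261.3 mol/h and L = F − V = 203.2 mol/h.

V = 261.3 mol/h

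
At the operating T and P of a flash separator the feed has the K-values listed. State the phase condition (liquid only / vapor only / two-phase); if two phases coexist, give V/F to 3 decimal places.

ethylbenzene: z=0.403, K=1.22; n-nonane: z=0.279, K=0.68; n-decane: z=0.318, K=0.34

ΣzᵢKᵢ = 0.790; Σzᵢ/Kᵢ = 1.676.
Since ΣzᵢKᵢ < 1 the mixture is below its bubble point — single liquid phase.

liquid only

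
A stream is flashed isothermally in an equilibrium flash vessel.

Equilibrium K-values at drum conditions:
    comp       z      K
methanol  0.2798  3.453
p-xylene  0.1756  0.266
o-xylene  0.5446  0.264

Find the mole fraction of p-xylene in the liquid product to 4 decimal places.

x_p-xylene = 0.1876

Rachford–Rice: g(β) = Σ zᵢ(Kᵢ−1)/(1+β(Kᵢ−1)) = 0.
g(0) = ΣzᵢKᵢ − 1 = 0.1566 and g(1) = 1 − Σzᵢ/Kᵢ = -1.8041, so a root lies in (0, 1).
Newton iteration, β⁰ = 0.5:
  β = 0.5000: g = -0.52957, g' = -1.3143 → β = 0.0971
  β = 0.0971: g = -0.01610, g' = -1.5501 → β = 0.0867
  β = 0.0867: g = 0.00020, g' = -1.5894 → β = 0.0868
Converged at β = 0.0868.
Compositions from xᵢ = zᵢ/(1+β(Kᵢ−1)), yᵢ = Kᵢxᵢ:
  methanol: x = 0.2307, y = 0.7965
  p-xylene: x = 0.1876, y = 0.0499
  o-xylene: x = 0.5818, y = 0.1536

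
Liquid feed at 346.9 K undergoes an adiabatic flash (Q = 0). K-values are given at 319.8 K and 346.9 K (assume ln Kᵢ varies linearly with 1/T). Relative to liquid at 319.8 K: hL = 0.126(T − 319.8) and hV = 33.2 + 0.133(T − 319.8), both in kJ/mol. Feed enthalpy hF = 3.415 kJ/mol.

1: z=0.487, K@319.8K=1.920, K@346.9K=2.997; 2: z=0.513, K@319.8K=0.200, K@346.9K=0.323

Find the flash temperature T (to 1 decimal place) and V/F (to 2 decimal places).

Adiabatic flash: solve Rachford–Rice at each trial T, then check hF = ψ·hV(T) + (1−ψ)·hL(T).
  T = 319.8 K: K = (1.920, 0.200), RR gives ψ = 0.051, H_out = 1.698 kJ/mol
  T = 346.9 K: K = (2.997, 0.323), RR gives ψ = 0.462, H_out = 18.856 kJ/mol
  T = 333.4 K: K = (2.423, 0.257), RR gives ψ = 0.295, H_out = 11.527 kJ/mol
  T = 326.6 K: K = (2.162, 0.227), RR gives ψ = 0.189, H_out = 7.131 kJ/mol
  T = 323.2 K: K = (2.039, 0.213), RR gives ψ = 0.125, H_out = 4.587 kJ/mol
  T = 321.5 K: K = (1.979, 0.207), RR gives ψ = 0.090, H_out = 3.192 kJ/mol
Linear interpolation between T = 321.5 (H_out = 3.192) and T = 323.2 (H_out = 4.587) on hF = 3.415 gives T ≈ 321.8 K, at which ψ = 0.10.

T = 321.8 K, V/F = 0.10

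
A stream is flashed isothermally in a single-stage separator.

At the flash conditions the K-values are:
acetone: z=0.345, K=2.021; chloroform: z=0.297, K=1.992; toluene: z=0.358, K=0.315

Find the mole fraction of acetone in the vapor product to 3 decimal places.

Let β = V/F and solve Σ zᵢ(Kᵢ−1)/(1+β(Kᵢ−1)) = 0.
Check two-phase: ΣzᵢKᵢ = 1.402 > 1 and Σzᵢ/Kᵢ = 1.456 > 1, so g(0) = 0.402 > 0 and g(1) = -0.456 < 0.
Iterate (Newton) starting at β = 0.5:
  β = 0.500: g = 0.0572, g' = -0.677 → β = 0.584
  β = 0.584: g = -0.0019, g' = -0.725 → β = 0.582
Converged at β = 0.582.
Compositions from xᵢ = zᵢ/(1+β(Kᵢ−1)), yᵢ = Kᵢxᵢ:
  acetone: x = 0.216, y = 0.437
  chloroform: x = 0.188, y = 0.375
  toluene: x = 0.595, y = 0.188

y_acetone = 0.437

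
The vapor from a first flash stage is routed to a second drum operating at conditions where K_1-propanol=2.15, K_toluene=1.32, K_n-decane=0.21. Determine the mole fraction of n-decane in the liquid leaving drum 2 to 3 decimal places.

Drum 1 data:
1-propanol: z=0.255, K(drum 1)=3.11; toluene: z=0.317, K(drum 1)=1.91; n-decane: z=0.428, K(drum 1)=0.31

Drum 1:
Let ψ₁ = V/F and solve Σ zᵢ(Kᵢ−1)/(1+ψ₁(Kᵢ−1)) = 0.
Feasibility: ΣzᵢKᵢ = 1.531, Σzᵢ/Kᵢ = 1.629 — both > 1, two phases present.
Iterate (Newton) starting at ψ₁ = 0.43:
  ψ₁ = 0.430: g = 0.0695, g' = -0.860 → ψ₁ = 0.511
Converged at ψ₁ = 0.511.
Drum-1 compositions:
  1-propanol: x = 0.123, y = 0.382
  toluene: x = 0.216, y = 0.413
  n-decane: x = 0.661, y = 0.205
Drum-2 feed = drum-1 vapor: z₂ = (0.3818, 0.4134, 0.2049).
Drum 2:
Material balance + equilibrium reduce to Σ zᵢ(Kᵢ−1)/(1+ψ₂(Kᵢ−1)) = 0.
Feasibility: ΣzᵢKᵢ = 1.409, Σzᵢ/Kᵢ = 1.466 — both > 1, two phases present.
Newton iteration, ψ₂⁰ = 0.43:
  ψ₂ = 0.430: g = 0.1650, g' = -0.552 → ψ₂ = 0.729
  ψ₂ = 0.729: g = -0.0354, g' = -0.888 → ψ₂ = 0.689
  ψ₂ = 0.689: g = -0.0018, g' = -0.801 → ψ₂ = 0.687
Converged at ψ₂ = 0.687.
  1-propanol: x = 0.213, y = 0.459
  toluene: x = 0.339, y = 0.447
  n-decane: x = 0.448, y = 0.094

x_n-decane (drum 2) = 0.448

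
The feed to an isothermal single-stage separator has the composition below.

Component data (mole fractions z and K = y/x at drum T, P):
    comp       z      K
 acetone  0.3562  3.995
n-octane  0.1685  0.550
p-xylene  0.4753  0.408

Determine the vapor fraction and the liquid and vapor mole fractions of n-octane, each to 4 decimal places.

Rachford–Rice: g(ψ) = Σ zᵢ(Kᵢ−1)/(1+ψ(Kᵢ−1)) = 0.
Check two-phase: ΣzᵢKᵢ = 1.7096 > 1 and Σzᵢ/Kᵢ = 1.5605 > 1, so g(0) = 0.7096 > 0 and g(1) = -0.5605 < 0.
Newton–Raphson from ψ = 0.5:
  ψ = 0.5000: g = -0.07037, g' = -0.9052 → ψ = 0.4223
  ψ = 0.4223: g = 0.00230, g' = -0.9711 → ψ = 0.4246
Converged at ψ = 0.4246.
Compositions from xᵢ = zᵢ/(1+ψ(Kᵢ−1)), yᵢ = Kᵢxᵢ:
  acetone: x = 0.1568, y = 0.6264
  n-octane: x = 0.2083, y = 0.1146
  p-xylene: x = 0.6349, y = 0.2590

ψ = 0.4246, x_n-octane = 0.2083, y_n-octane = 0.1146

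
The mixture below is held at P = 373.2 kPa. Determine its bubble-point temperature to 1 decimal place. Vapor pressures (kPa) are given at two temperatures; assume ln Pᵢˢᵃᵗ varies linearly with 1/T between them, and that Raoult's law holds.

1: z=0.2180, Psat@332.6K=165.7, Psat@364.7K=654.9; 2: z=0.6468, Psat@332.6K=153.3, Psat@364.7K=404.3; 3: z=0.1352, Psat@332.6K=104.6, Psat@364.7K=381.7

T = 358.6 K

Bubble-point temperature: ΣzᵢPᵢˢᵃᵗ(T) = P. Interpolate ln Pᵢˢᵃᵗ = aᵢ + bᵢ/T.
  T = 332.6 K: ΣzᵢPᵢˢᵃᵗ = 149.42 kPa
  T = 364.7 K: ΣzᵢPᵢˢᵃᵗ = 455.88 kPa
  T = 348.6 K: ΣzᵢPᵢˢᵃᵗ = 266.15 kPa
  T = 356.6 K: ΣzᵢPᵢˢᵃᵗ = 349.51 kPa
  T = 360.6 K: ΣzᵢPᵢˢᵃᵗ = 399.00 kPa
  T = 358.6 K: ΣzᵢPᵢˢᵃᵗ = 373.55 kPa
Interpolating between 356.6 K and 358.6 K gives T ≈ 358.6 K.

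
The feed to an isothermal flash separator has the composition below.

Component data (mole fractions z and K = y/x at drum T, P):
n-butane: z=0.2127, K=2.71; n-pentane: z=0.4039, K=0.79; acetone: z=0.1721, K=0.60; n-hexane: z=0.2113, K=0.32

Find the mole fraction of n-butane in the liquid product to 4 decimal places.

x_n-butane = 0.1825

Rachford–Rice: g(V/F) = Σ zᵢ(Kᵢ−1)/(1+V/F(Kᵢ−1)) = 0.
Feasibility: ΣzᵢKᵢ = 1.0664, Σzᵢ/Kᵢ = 1.5369 — both > 1, two phases present.
Iterate (Newton) starting at V/F = 0.47:
  V/F = 0.4700: g = -0.18841, g' = -0.4659 → V/F = 0.0656
  V/F = 0.0656: g = 0.01993, g' = -0.6572 → V/F = 0.0959
  V/F = 0.0959: g = 0.00059, g' = -0.6191 → V/F = 0.0969
Converged at V/F = 0.0969.
Compositions from xᵢ = zᵢ/(1+V/F(Kᵢ−1)), yᵢ = Kᵢxᵢ:
  n-butane: x = 0.1825, y = 0.4945
  n-pentane: x = 0.4123, y = 0.3257
  acetone: x = 0.1790, y = 0.1074
  n-hexane: x = 0.2262, y = 0.0724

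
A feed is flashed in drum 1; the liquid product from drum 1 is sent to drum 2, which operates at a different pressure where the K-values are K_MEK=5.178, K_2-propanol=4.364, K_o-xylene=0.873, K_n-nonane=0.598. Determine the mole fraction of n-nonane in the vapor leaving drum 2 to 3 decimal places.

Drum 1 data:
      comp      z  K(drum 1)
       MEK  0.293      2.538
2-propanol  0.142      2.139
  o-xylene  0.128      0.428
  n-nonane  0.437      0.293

y_n-nonane (drum 2) = 0.450

Drum 1:
Rachford–Rice: g(ψ₁) = Σ zᵢ(Kᵢ−1)/(1+ψ₁(Kᵢ−1)) = 0.
Check two-phase: ΣzᵢKᵢ = 1.230 > 1 and Σzᵢ/Kᵢ = 1.972 > 1, so g(0) = 0.230 > 0 and g(1) = -0.972 < 0.
Newton iteration, ψ₁⁰ = 0.5:
  ψ₁ = 0.500: g = -0.2226, g' = -0.901 → ψ₁ = 0.253
  ψ₁ = 0.253: g = -0.0118, g' = -0.851 → ψ₁ = 0.239
Converged at ψ₁ = 0.239.
Drum-1 compositions:
  MEK: x = 0.214, y = 0.544
  2-propanol: x = 0.112, y = 0.239
  o-xylene: x = 0.148, y = 0.063
  n-nonane: x = 0.526, y = 0.154
Drum-2 feed = drum-1 liquid: z₂ = (0.2142, 0.1116, 0.1483, 0.5259).
Drum 2:
Material balance + equilibrium reduce to Σ zᵢ(Kᵢ−1)/(1+ψ₂(Kᵢ−1)) = 0.
Feasibility: ΣzᵢKᵢ = 2.040, Σzᵢ/Kᵢ = 1.116 — both > 1, two phases present.
Newton–Raphson from ψ₂ = 0.41:
  ψ₂ = 0.410: g = 0.2147, g' = -0.856 → ψ₂ = 0.661
  ψ₂ = 0.661: g = 0.0460, g' = -0.546 → ψ₂ = 0.745
  ψ₂ = 0.745: g = 0.0021, g' = -0.500 → ψ₂ = 0.749
Converged at ψ₂ = 0.749.
  MEK: x = 0.052, y = 0.269
  2-propanol: x = 0.032, y = 0.138
  o-xylene: x = 0.164, y = 0.143
  n-nonane: x = 0.753, y = 0.450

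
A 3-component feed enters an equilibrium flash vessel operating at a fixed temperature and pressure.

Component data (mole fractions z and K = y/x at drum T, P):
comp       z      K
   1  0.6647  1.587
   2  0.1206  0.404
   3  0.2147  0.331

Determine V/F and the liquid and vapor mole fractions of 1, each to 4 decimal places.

V/F = 0.4617, x_1 = 0.5230, y_1 = 0.8300

Iterate (Newton) starting at V/F = 0.35:
  V/F = 0.3500: g = 0.04531, g' = -0.3898 → V/F = 0.4662
  V/F = 0.4662: g = -0.00193, g' = -0.4263 → V/F = 0.4617
Converged at V/F = 0.4617.
Compositions from xᵢ = zᵢ/(1+V/F(Kᵢ−1)), yᵢ = Kᵢxᵢ:
  1: x = 0.5230, y = 0.8300
  2: x = 0.1664, y = 0.0672
  3: x = 0.3106, y = 0.1028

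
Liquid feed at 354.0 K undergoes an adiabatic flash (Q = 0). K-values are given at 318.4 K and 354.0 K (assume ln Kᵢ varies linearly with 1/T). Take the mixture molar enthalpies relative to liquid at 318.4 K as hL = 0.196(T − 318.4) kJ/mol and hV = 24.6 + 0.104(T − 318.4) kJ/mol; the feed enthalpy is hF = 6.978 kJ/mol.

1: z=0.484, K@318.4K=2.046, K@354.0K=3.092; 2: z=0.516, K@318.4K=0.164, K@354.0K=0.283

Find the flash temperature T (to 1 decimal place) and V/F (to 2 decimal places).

Adiabatic flash: solve Rachford–Rice at each trial T, then check hF = ψ·hV(T) + (1−ψ)·hL(T).
  T = 318.4 K: K = (2.046, 0.164), RR gives ψ = 0.086, H_out = 2.107 kJ/mol
  T = 354.0 K: K = (3.092, 0.283), RR gives ψ = 0.428, H_out = 16.113 kJ/mol
  T = 336.2 K: K = (2.543, 0.219), RR gives ψ = 0.285, H_out = 10.031 kJ/mol
  T = 327.3 K: K = (2.288, 0.190), RR gives ψ = 0.197, H_out = 6.426 kJ/mol
  T = 331.8 K: K = (2.415, 0.204), RR gives ψ = 0.244, H_out = 8.317 kJ/mol
  T = 329.6 K: K = (2.352, 0.197), RR gives ψ = 0.221, H_out = 7.412 kJ/mol
Linear interpolation between T = 327.3 (H_out = 6.426) and T = 329.6 (H_out = 7.412) on hF = 6.978 gives T ≈ 328.6 K, at which ψ = 0.21.

T = 328.6 K, V/F = 0.21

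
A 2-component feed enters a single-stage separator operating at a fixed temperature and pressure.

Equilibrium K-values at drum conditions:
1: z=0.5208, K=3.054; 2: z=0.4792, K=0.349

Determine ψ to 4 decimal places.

Binary case is linear: z₁(K₁−1)(1+ψ(K₂−1)) + z₂(K₂−1)(1+ψ(K₁−1)) = 0
⇒ ψ = [z₁(K₁−1)+z₂(K₂−1)] / [−(K₁−1)(K₂−1)] = 0.75776/1.33715 = 0.5667

ψ = 0.5667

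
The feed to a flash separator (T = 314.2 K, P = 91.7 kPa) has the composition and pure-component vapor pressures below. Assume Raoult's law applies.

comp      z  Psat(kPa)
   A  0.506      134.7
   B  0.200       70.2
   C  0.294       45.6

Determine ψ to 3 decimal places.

Raoult's law: Kᵢ = Pᵢˢᵃᵗ/P = Pᵢˢᵃᵗ/91.7.
  K_A = 134.7/91.7 = 1.46892, K_B = 70.2/91.7 = 0.76554, K_C = 45.6/91.7 = 0.49727
Iterate (Newton) starting at ψ = 0.62:
  ψ = 0.620: g = -0.0858, g' = -0.239 → ψ = 0.261
  ψ = 0.261: g = -0.0086, g' = -0.199 → ψ = 0.217
Converged at ψ = 0.217.

ψ = 0.217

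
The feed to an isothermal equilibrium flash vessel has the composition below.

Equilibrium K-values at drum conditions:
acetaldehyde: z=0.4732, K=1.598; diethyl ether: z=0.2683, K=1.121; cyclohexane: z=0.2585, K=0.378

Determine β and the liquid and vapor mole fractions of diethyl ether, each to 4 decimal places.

Let β = V/F and solve Σ zᵢ(Kᵢ−1)/(1+β(Kᵢ−1)) = 0.
Check two-phase: ΣzᵢKᵢ = 1.1547 > 1 and Σzᵢ/Kᵢ = 1.2193 > 1, so g(0) = 0.1547 > 0 and g(1) = -0.2193 < 0.
Iterate (Newton) starting at β = 0.5:
  β = 0.5000: g = 0.01509, g' = -0.3144 → β = 0.5480
  β = 0.5480: g = -0.00035, g' = -0.3296 → β = 0.5469
Converged at β = 0.5469.
Compositions from xᵢ = zᵢ/(1+β(Kᵢ−1)), yᵢ = Kᵢxᵢ:
  acetaldehyde: x = 0.3566, y = 0.5698
  diethyl ether: x = 0.2516, y = 0.2821
  cyclohexane: x = 0.3918, y = 0.1481

β = 0.5469, x_diethyl ether = 0.2516, y_diethyl ether = 0.2821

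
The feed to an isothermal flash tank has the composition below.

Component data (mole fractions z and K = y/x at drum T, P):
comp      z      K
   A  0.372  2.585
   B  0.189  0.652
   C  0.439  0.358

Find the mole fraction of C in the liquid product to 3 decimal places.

x_C = 0.531

Newton iteration, β⁰ = 0.59:
  β = 0.590: g = -0.2318, g' = -0.755 → β = 0.283
  β = 0.283: g = -0.0103, g' = -0.744 → β = 0.269
Converged at β = 0.269.
Compositions from xᵢ = zᵢ/(1+β(Kᵢ−1)), yᵢ = Kᵢxᵢ:
  A: x = 0.261, y = 0.674
  B: x = 0.209, y = 0.136
  C: x = 0.531, y = 0.190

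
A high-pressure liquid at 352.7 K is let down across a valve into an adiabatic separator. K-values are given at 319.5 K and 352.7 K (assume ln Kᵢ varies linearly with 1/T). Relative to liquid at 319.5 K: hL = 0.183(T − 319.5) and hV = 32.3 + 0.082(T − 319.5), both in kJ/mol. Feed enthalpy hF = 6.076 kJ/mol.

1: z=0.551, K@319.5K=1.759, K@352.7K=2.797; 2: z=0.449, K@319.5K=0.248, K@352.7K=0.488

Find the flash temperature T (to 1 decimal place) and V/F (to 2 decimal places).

Adiabatic flash: solve Rachford–Rice at each trial T, then check hF = ψ·hV(T) + (1−ψ)·hL(T).
  T = 319.5 K: K = (1.759, 0.248), RR gives ψ = 0.141, H_out = 4.559 kJ/mol
  T = 352.7 K: K = (2.797, 0.488), RR gives ψ = 0.826, H_out = 29.995 kJ/mol
  T = 336.1 K: K = (2.244, 0.354), RR gives ψ = 0.492, H_out = 18.091 kJ/mol
  T = 327.8 K: K = (1.993, 0.298), RR gives ψ = 0.332, H_out = 11.967 kJ/mol
  T = 323.6 K: K = (1.872, 0.272), RR gives ψ = 0.242, H_out = 8.460 kJ/mol
  T = 321.6 K: K = (1.817, 0.260), RR gives ψ = 0.195, H_out = 6.629 kJ/mol
Linear interpolation between T = 319.5 (H_out = 4.559) and T = 321.6 (H_out = 6.629) on hF = 6.076 gives T ≈ 321.0 K, at which ψ = 0.18.

T = 321.0 K, V/F = 0.18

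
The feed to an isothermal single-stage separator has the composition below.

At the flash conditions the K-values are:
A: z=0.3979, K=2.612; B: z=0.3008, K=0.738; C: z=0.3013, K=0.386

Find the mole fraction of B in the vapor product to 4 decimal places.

y_B = 0.2551

Rachford–Rice: g(V/F) = Σ zᵢ(Kᵢ−1)/(1+V/F(Kᵢ−1)) = 0.
Check two-phase: ΣzᵢKᵢ = 1.3776 > 1 and Σzᵢ/Kᵢ = 1.3405 > 1, so g(0) = 0.3776 > 0 and g(1) = -0.3405 < 0.
Iterate (Newton) starting at V/F = 0.5:
  V/F = 0.5000: g = -0.00248, g' = -0.5809 → V/F = 0.4957
Converged at V/F = 0.4957.
Compositions from xᵢ = zᵢ/(1+V/F(Kᵢ−1)), yᵢ = Kᵢxᵢ:
  A: x = 0.2212, y = 0.5777
  B: x = 0.3457, y = 0.2551
  C: x = 0.4331, y = 0.1672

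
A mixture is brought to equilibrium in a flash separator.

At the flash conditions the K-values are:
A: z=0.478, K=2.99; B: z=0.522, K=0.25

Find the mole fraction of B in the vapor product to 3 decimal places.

y_B = 0.182

Material balance + equilibrium reduce to Σ zᵢ(Kᵢ−1)/(1+ψ(Kᵢ−1)) = 0.
Feasibility: ΣzᵢKᵢ = 1.560, Σzᵢ/Kᵢ = 2.248 — both > 1, two phases present.
Iterate (Newton) starting at ψ = 0.5:
  ψ = 0.500: g = -0.1496, g' = -1.227 → ψ = 0.378
  ψ = 0.378: g = -0.0037, g' = -1.188 → ψ = 0.375
Converged at ψ = 0.375.
Compositions from xᵢ = zᵢ/(1+ψ(Kᵢ−1)), yᵢ = Kᵢxᵢ:
  A: x = 0.274, y = 0.818
  B: x = 0.726, y = 0.182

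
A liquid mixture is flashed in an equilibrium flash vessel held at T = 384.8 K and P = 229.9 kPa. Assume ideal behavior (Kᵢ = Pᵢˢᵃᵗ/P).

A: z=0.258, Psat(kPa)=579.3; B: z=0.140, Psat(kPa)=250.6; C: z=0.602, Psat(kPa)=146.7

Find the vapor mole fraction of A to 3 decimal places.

Raoult's law: Kᵢ = Pᵢˢᵃᵗ/P = Pᵢˢᵃᵗ/229.9.
  K_A = 579.3/229.9 = 2.51979, K_B = 250.6/229.9 = 1.09004, K_C = 146.7/229.9 = 0.63810
Let β = V/F and solve Σ zᵢ(Kᵢ−1)/(1+β(Kᵢ−1)) = 0.
Feasibility: ΣzᵢKᵢ = 1.187, Σzᵢ/Kᵢ = 1.174 — both > 1, two phases present.
Newton–Raphson from β = 0.51:
  β = 0.510: g = -0.0342, g' = -0.309 → β = 0.399
  β = 0.399: g = 0.0016, g' = -0.340 → β = 0.404
Converged at β = 0.404.
Compositions from xᵢ = zᵢ/(1+β(Kᵢ−1)), yᵢ = Kᵢxᵢ:
  A: x = 0.160, y = 0.403
  B: x = 0.135, y = 0.147
  C: x = 0.705, y = 0.450

y_A = 0.403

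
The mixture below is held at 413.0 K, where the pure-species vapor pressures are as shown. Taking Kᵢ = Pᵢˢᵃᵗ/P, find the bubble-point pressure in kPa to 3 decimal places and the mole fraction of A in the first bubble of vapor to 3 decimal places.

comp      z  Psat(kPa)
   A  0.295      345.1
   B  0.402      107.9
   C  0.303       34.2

At the bubble point ψ → 0, so ΣzᵢKᵢ = 1 with Kᵢ = Pᵢˢᵃᵗ/P ⇒ P = ΣzᵢPᵢˢᵃᵗ.
P = 0.295·345.1 + 0.402·107.9 + 0.303·34.2 = 155.543 kPa
yᵢ = zᵢPᵢˢᵃᵗ/P ⇒ y_A = 0.295·345.1/155.543 = 0.655

Pbub = 155.543 kPa, y_A = 0.655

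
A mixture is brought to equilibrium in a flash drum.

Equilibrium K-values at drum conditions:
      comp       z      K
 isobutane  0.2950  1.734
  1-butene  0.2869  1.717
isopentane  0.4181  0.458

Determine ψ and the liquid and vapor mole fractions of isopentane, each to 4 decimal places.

Material balance + equilibrium reduce to Σ zᵢ(Kᵢ−1)/(1+ψ(Kᵢ−1)) = 0.
Check two-phase: ΣzᵢKᵢ = 1.1956 > 1 and Σzᵢ/Kᵢ = 1.2501 > 1, so g(0) = 0.1956 > 0 and g(1) = -0.2501 < 0.
Newton iteration, ψ⁰ = 0.64:
  ψ = 0.6400: g = -0.05864, g' = -0.4308 → ψ = 0.5039
  ψ = 0.5039: g = -0.00257, g' = -0.3967 → ψ = 0.4974
Converged at ψ = 0.4974.
Compositions from xᵢ = zᵢ/(1+ψ(Kᵢ−1)), yᵢ = Kᵢxᵢ:
  isobutane: x = 0.2161, y = 0.3747
  1-butene: x = 0.2115, y = 0.3631
  isopentane: x = 0.5724, y = 0.2622

ψ = 0.4974, x_isopentane = 0.5724, y_isopentane = 0.2622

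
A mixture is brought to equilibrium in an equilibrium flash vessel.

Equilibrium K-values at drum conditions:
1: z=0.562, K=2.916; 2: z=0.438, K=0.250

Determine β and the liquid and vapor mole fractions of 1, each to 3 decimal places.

β = 0.521, x_1 = 0.281, y_1 = 0.820

Rachford–Rice: g(β) = Σ zᵢ(Kᵢ−1)/(1+β(Kᵢ−1)) = 0.
Check two-phase: ΣzᵢKᵢ = 1.748 > 1 and Σzᵢ/Kᵢ = 1.945 > 1, so g(0) = 0.748 > 0 and g(1) = -0.945 < 0.
Binary case is linear: z₁(K₁−1)(1+β(K₂−1)) + z₂(K₂−1)(1+β(K₁−1)) = 0
⇒ β = [z₁(K₁−1)+z₂(K₂−1)] / [−(K₁−1)(K₂−1)] = 0.7483/1.4370 = 0.521
Compositions from xᵢ = zᵢ/(1+β(Kᵢ−1)), yᵢ = Kᵢxᵢ:
  1: x = 0.281, y = 0.820
  2: x = 0.719, y = 0.180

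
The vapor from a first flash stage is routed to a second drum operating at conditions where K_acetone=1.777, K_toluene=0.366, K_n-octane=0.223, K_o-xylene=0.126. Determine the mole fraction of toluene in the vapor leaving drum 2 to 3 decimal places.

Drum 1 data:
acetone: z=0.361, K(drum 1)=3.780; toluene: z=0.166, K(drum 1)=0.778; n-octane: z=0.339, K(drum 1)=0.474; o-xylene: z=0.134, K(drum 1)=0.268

y_toluene (drum 2) = 0.063

Drum 1:
Rachford–Rice: g(ψ₁) = Σ zᵢ(Kᵢ−1)/(1+ψ₁(Kᵢ−1)) = 0.
g(0) = ΣzᵢKᵢ − 1 = 0.690 and g(1) = 1 − Σzᵢ/Kᵢ = -0.524, so a root lies in (0, 1).
Iterate (Newton) starting at ψ₁ = 0.39:
  ψ₁ = 0.390: g = 0.0796, g' = -0.941 → ψ₁ = 0.475
  ψ₁ = 0.475: g = 0.0036, g' = -0.864 → ψ₁ = 0.479
Converged at ψ₁ = 0.479.
Drum-1 compositions:
  acetone: x = 0.155, y = 0.585
  toluene: x = 0.186, y = 0.145
  n-octane: x = 0.453, y = 0.215
  o-xylene: x = 0.206, y = 0.055
Drum-2 feed = drum-1 vapor: z₂ = (0.5854, 0.1445, 0.2148, 0.0553).
Drum 2:
Rachford–Rice: g(ψ₂) = Σ zᵢ(Kᵢ−1)/(1+ψ₂(Kᵢ−1)) = 0.
Check two-phase: ΣzᵢKᵢ = 1.148 > 1 and Σzᵢ/Kᵢ = 2.126 > 1, so g(0) = 0.148 > 0 and g(1) = -1.126 < 0.
Newton iteration, ψ₂⁰ = 0.61:
  ψ₂ = 0.610: g = -0.2615, g' = -0.979 → ψ₂ = 0.343
  ψ₂ = 0.343: g = -0.0544, g' = -0.642 → ψ₂ = 0.258
  ψ₂ = 0.258: g = -0.0019, g' = -0.602 → ψ₂ = 0.255
Converged at ψ₂ = 0.255.
  acetone: x = 0.489, y = 0.868
  toluene: x = 0.172, y = 0.063
  n-octane: x = 0.268, y = 0.060
  o-xylene: x = 0.071, y = 0.009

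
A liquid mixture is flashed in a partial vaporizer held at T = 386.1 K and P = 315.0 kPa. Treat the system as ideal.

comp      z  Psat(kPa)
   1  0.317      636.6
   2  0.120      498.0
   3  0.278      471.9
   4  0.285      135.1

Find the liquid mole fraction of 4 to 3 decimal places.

x_4 = 0.555

Raoult's law: Kᵢ = Pᵢˢᵃᵗ/P = Pᵢˢᵃᵗ/315.0.
  K_1 = 636.6/315.0 = 2.02095, K_2 = 498.0/315.0 = 1.58095, K_3 = 471.9/315.0 = 1.49810, K_4 = 135.1/315.0 = 0.42889
Iterate (Newton) starting at ψ = 0.5:
  ψ = 0.500: g = 0.1513, g' = -0.395 → ψ = 0.883
  ψ = 0.883: g = -0.0157, g' = -0.520 → ψ = 0.852
Converged at ψ = 0.852.
Compositions from xᵢ = zᵢ/(1+ψ(Kᵢ−1)), yᵢ = Kᵢxᵢ:
  1: x = 0.170, y = 0.343
  2: x = 0.080, y = 0.127
  3: x = 0.195, y = 0.292
  4: x = 0.555, y = 0.238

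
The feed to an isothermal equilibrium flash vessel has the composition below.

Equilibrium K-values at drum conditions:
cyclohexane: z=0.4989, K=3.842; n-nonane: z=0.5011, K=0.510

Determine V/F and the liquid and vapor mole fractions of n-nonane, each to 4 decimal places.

V/F = 0.8418, x_n-nonane = 0.8529, y_n-nonane = 0.4350

Material balance + equilibrium reduce to Σ zᵢ(Kᵢ−1)/(1+V/F(Kᵢ−1)) = 0.
g(0) = ΣzᵢKᵢ − 1 = 1.1723 and g(1) = 1 − Σzᵢ/Kᵢ = -0.1124, so a root lies in (0, 1).
Newton–Raphson from V/F = 0.5:
  V/F = 0.5000: g = 0.26044, g' = -0.8986 → V/F = 0.7898
  V/F = 0.7898: g = 0.03641, g' = -0.7029 → V/F = 0.8416
  V/F = 0.8416: g = 0.00014, g' = -0.6987 → V/F = 0.8418
Converged at V/F = 0.8418.
Compositions from xᵢ = zᵢ/(1+V/F(Kᵢ−1)), yᵢ = Kᵢxᵢ:
  cyclohexane: x = 0.1471, y = 0.5650
  n-nonane: x = 0.8529, y = 0.4350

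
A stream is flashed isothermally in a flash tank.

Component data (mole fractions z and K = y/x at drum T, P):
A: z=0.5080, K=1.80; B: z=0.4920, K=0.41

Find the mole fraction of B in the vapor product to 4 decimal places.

Rachford–Rice: g(V/F) = Σ zᵢ(Kᵢ−1)/(1+V/F(Kᵢ−1)) = 0.
Feasibility: ΣzᵢKᵢ = 1.1161, Σzᵢ/Kᵢ = 1.4822 — both > 1, two phases present.
Newton iteration, V/F⁰ = 0.51:
  V/F = 0.5100: g = -0.12658, g' = -0.5144 → V/F = 0.2639
  V/F = 0.2639: g = -0.00827, g' = -0.4619 → V/F = 0.2460
Converged at V/F = 0.2460.
Compositions from xᵢ = zᵢ/(1+V/F(Kᵢ−1)), yᵢ = Kᵢxᵢ:
  A: x = 0.4245, y = 0.7640
  B: x = 0.5755, y = 0.2360

y_B = 0.2360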